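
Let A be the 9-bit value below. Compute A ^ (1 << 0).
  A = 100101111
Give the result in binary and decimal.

Mask = 1 << 0 = 000000001
Bit 0 of A is 1; XOR with the mask flips it to 0.
  100101111
^ 000000001
-----------
  100101110

Answer: 100101110 (302)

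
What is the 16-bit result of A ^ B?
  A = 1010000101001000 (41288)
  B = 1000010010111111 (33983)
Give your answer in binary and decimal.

Apply ^ to each column (1 where bits differ):
  1010000101001000
^ 1000010010111111
------------------
  0010010111110111

Answer: 0010010111110111 (9719)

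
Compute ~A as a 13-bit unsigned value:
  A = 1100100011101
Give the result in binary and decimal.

Flip each bit (0->1, 1->0):
  1100100011101
  0011011100010

Answer: 0011011100010 (1762)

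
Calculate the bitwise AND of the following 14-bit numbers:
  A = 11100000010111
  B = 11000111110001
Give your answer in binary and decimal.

Apply & to each column (1 only where both bits are 1):
  11100000010111
& 11000111110001
----------------
  11000000010001

Answer: 11000000010001 (12305)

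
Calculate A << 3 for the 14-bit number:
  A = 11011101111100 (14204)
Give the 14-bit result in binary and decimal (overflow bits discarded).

Shift left by 3: drop the top 3 bit(s), append 3 zero(s) on the right.
  11011101111100  ->  discard [110], keep [11101111100], append 000
= 11101111100000

Answer: 11101111100000 (15328)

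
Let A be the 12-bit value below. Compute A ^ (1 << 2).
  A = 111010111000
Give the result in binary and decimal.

Mask = 1 << 2 = 000000000100
Bit 2 of A is 0; XOR with the mask flips it to 1.
  111010111000
^ 000000000100
--------------
  111010111100

Answer: 111010111100 (3772)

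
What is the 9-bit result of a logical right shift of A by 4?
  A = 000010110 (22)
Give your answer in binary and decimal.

Logical shift right by 4: drop the bottom 4 bit(s), prepend 4 zero(s) on the left.
  000010110  ->  keep [00001], discard [0110], prepend 0000
= 000000001

Answer: 000000001 (1)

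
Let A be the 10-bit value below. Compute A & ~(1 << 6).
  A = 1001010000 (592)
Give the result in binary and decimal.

Mask = ~(1 << 6) = 1110111111
Bit 6 of A is 1, so AND-ing with the mask clears it to 0.
  1001010000
& 1110111111
------------
  1000010000

Answer: 1000010000 (528)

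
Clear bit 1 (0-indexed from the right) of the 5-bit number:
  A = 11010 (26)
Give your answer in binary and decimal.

Mask = ~(1 << 1) = 11101
Bit 1 of A is 1, so AND-ing with the mask clears it to 0.
  11010
& 11101
-------
  11000

Answer: 11000 (24)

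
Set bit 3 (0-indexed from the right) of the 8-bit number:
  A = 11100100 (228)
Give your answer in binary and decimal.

Mask = 1 << 3 = 00001000
Bit 3 of A is 0, so OR-ing with the mask flips it to 1.
  11100100
| 00001000
----------
  11101100

Answer: 11101100 (236)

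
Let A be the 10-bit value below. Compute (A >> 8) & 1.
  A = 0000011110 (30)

Bit 8 is the 9th from the right.
  0000011110
   ^
That bit is 0.

Answer: 0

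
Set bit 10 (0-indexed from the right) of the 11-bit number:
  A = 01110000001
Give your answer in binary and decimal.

Mask = 1 << 10 = 10000000000
Bit 10 of A is 0, so OR-ing with the mask flips it to 1.
  01110000001
| 10000000000
-------------
  11110000001

Answer: 11110000001 (1921)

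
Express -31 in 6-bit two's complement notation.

1. Binary of +31:  011111
2. Invert bits:     100000
3. Add 1:           100001

Answer: 100001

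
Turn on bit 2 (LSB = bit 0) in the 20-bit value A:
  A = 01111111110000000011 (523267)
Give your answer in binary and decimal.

Mask = 1 << 2 = 00000000000000000100
Bit 2 of A is 0, so OR-ing with the mask flips it to 1.
  01111111110000000011
| 00000000000000000100
----------------------
  01111111110000000111

Answer: 01111111110000000111 (523271)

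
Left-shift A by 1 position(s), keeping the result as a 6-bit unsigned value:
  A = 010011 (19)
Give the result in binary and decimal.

Shift left by 1: drop the top 1 bit(s), append 1 zero(s) on the right.
  010011  ->  discard [0], keep [10011], append 0
= 100110

Answer: 100110 (38)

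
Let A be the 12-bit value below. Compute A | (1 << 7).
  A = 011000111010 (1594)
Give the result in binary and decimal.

Mask = 1 << 7 = 000010000000
Bit 7 of A is 0, so OR-ing with the mask flips it to 1.
  011000111010
| 000010000000
--------------
  011010111010

Answer: 011010111010 (1722)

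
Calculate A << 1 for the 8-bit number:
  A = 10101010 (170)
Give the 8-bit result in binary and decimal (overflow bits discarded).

Shift left by 1: drop the top 1 bit(s), append 1 zero(s) on the right.
  10101010  ->  discard [1], keep [0101010], append 0
= 01010100

Answer: 01010100 (84)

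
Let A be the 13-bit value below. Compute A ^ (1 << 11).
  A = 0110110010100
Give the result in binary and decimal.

Mask = 1 << 11 = 0100000000000
Bit 11 of A is 1; XOR with the mask flips it to 0.
  0110110010100
^ 0100000000000
---------------
  0010110010100

Answer: 0010110010100 (1428)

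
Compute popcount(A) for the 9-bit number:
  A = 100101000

100101000
1-bits at positions (from bit 0 = LSB): 3, 5, 8
Count = 3

Answer: 3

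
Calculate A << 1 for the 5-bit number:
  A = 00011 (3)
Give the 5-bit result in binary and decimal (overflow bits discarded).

Shift left by 1: drop the top 1 bit(s), append 1 zero(s) on the right.
  00011  ->  discard [0], keep [0011], append 0
= 00110

Answer: 00110 (6)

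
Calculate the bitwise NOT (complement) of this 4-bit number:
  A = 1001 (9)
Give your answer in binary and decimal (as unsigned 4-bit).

Flip each bit (0->1, 1->0):
  1001
  0110

Answer: 0110 (6)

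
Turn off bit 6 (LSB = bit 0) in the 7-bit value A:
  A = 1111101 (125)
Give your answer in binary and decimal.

Mask = ~(1 << 6) = 0111111
Bit 6 of A is 1, so AND-ing with the mask clears it to 0.
  1111101
& 0111111
---------
  0111101

Answer: 0111101 (61)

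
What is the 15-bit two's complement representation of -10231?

1. Binary of +10231:  010011111110111
2. Invert bits:     101100000001000
3. Add 1:           101100000001001

Answer: 101100000001001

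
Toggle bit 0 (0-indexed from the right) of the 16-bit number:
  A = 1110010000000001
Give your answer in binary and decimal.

Mask = 1 << 0 = 0000000000000001
Bit 0 of A is 1; XOR with the mask flips it to 0.
  1110010000000001
^ 0000000000000001
------------------
  1110010000000000

Answer: 1110010000000000 (58368)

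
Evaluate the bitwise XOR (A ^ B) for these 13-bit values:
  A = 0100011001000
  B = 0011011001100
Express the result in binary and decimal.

Apply ^ to each column (1 where bits differ):
  0100011001000
^ 0011011001100
---------------
  0111000000100

Answer: 0111000000100 (3588)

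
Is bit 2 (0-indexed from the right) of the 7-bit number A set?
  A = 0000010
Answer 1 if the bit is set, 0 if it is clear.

Bit 2 is the 3rd from the right.
  0000010
      ^
That bit is 0.

Answer: 0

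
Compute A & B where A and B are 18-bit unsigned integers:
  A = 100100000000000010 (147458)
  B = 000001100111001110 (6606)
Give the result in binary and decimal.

Apply & to each column (1 only where both bits are 1):
  100100000000000010
& 000001100111001110
--------------------
  000000000000000010

Answer: 000000000000000010 (2)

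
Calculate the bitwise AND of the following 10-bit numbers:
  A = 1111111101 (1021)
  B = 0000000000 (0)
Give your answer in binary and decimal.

Apply & to each column (1 only where both bits are 1):
  1111111101
& 0000000000
------------
  0000000000

Answer: 0000000000 (0)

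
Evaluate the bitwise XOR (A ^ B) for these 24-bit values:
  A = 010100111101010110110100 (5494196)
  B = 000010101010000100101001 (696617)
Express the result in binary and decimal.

Apply ^ to each column (1 where bits differ):
  010100111101010110110100
^ 000010101010000100101001
--------------------------
  010110010111010010011101

Answer: 010110010111010010011101 (5862557)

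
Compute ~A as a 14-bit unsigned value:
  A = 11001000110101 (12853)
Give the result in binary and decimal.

Flip each bit (0->1, 1->0):
  11001000110101
  00110111001010

Answer: 00110111001010 (3530)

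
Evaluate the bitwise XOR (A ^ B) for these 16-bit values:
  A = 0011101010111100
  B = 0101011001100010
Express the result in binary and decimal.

Apply ^ to each column (1 where bits differ):
  0011101010111100
^ 0101011001100010
------------------
  0110110011011110

Answer: 0110110011011110 (27870)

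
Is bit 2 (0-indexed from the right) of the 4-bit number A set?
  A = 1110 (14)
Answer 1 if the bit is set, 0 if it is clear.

Bit 2 is the 3rd from the right.
  1110
   ^
That bit is 1.

Answer: 1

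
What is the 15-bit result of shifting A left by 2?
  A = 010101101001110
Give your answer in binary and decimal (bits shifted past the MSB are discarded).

Shift left by 2: drop the top 2 bit(s), append 2 zero(s) on the right.
  010101101001110  ->  discard [01], keep [0101101001110], append 00
= 010110100111000

Answer: 010110100111000 (11576)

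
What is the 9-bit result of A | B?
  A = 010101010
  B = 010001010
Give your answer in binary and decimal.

Apply | to each column (1 where either bit is 1):
  010101010
| 010001010
-----------
  010101010

Answer: 010101010 (170)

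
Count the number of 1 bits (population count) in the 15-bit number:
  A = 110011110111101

110011110111101
1-bits at positions (from bit 0 = LSB): 0, 2, 3, 4, 5, 7, 8, 9, 10, 13, 14
Count = 11

Answer: 11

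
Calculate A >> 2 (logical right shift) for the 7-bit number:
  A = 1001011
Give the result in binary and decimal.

Logical shift right by 2: drop the bottom 2 bit(s), prepend 2 zero(s) on the left.
  1001011  ->  keep [10010], discard [11], prepend 00
= 0010010

Answer: 0010010 (18)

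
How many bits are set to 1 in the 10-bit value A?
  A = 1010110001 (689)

1010110001
1-bits at positions (from bit 0 = LSB): 0, 4, 5, 7, 9
Count = 5

Answer: 5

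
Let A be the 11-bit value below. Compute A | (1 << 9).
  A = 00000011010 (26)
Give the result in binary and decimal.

Mask = 1 << 9 = 01000000000
Bit 9 of A is 0, so OR-ing with the mask flips it to 1.
  00000011010
| 01000000000
-------------
  01000011010

Answer: 01000011010 (538)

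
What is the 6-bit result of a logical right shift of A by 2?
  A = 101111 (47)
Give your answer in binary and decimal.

Logical shift right by 2: drop the bottom 2 bit(s), prepend 2 zero(s) on the left.
  101111  ->  keep [1011], discard [11], prepend 00
= 001011

Answer: 001011 (11)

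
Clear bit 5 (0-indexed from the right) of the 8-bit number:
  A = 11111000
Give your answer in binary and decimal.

Mask = ~(1 << 5) = 11011111
Bit 5 of A is 1, so AND-ing with the mask clears it to 0.
  11111000
& 11011111
----------
  11011000

Answer: 11011000 (216)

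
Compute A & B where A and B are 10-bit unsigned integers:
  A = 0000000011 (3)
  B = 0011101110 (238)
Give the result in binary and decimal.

Apply & to each column (1 only where both bits are 1):
  0000000011
& 0011101110
------------
  0000000010

Answer: 0000000010 (2)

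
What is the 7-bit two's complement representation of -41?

1. Binary of +41:  0101001
2. Invert bits:     1010110
3. Add 1:           1010111

Answer: 1010111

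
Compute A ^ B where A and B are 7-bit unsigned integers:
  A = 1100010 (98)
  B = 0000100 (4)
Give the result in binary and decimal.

Apply ^ to each column (1 where bits differ):
  1100010
^ 0000100
---------
  1100110

Answer: 1100110 (102)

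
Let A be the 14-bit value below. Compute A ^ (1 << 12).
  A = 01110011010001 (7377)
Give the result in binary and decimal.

Mask = 1 << 12 = 01000000000000
Bit 12 of A is 1; XOR with the mask flips it to 0.
  01110011010001
^ 01000000000000
----------------
  00110011010001

Answer: 00110011010001 (3281)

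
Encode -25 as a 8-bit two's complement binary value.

1. Binary of +25:  00011001
2. Invert bits:     11100110
3. Add 1:           11100111

Answer: 11100111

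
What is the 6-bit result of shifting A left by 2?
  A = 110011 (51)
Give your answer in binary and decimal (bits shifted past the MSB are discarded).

Shift left by 2: drop the top 2 bit(s), append 2 zero(s) on the right.
  110011  ->  discard [11], keep [0011], append 00
= 001100

Answer: 001100 (12)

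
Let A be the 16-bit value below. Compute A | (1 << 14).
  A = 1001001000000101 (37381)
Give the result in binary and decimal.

Mask = 1 << 14 = 0100000000000000
Bit 14 of A is 0, so OR-ing with the mask flips it to 1.
  1001001000000101
| 0100000000000000
------------------
  1101001000000101

Answer: 1101001000000101 (53765)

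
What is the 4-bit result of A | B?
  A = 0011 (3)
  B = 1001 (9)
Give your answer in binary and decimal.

Apply | to each column (1 where either bit is 1):
  0011
| 1001
------
  1011

Answer: 1011 (11)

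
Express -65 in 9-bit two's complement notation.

1. Binary of +65:  001000001
2. Invert bits:     110111110
3. Add 1:           110111111

Answer: 110111111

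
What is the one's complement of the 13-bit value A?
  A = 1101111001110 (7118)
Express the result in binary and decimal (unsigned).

Flip each bit (0->1, 1->0):
  1101111001110
  0010000110001

Answer: 0010000110001 (1073)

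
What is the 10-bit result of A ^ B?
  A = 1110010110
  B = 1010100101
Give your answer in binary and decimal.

Apply ^ to each column (1 where bits differ):
  1110010110
^ 1010100101
------------
  0100110011

Answer: 0100110011 (307)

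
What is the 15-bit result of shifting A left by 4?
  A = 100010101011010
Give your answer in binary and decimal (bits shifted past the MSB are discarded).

Shift left by 4: drop the top 4 bit(s), append 4 zero(s) on the right.
  100010101011010  ->  discard [1000], keep [10101011010], append 0000
= 101010110100000

Answer: 101010110100000 (21920)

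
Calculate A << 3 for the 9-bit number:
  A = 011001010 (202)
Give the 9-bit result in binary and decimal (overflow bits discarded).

Shift left by 3: drop the top 3 bit(s), append 3 zero(s) on the right.
  011001010  ->  discard [011], keep [001010], append 000
= 001010000

Answer: 001010000 (80)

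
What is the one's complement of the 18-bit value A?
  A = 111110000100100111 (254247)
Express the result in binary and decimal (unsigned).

Flip each bit (0->1, 1->0):
  111110000100100111
  000001111011011000

Answer: 000001111011011000 (7896)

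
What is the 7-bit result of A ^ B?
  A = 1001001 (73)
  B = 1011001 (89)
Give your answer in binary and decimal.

Apply ^ to each column (1 where bits differ):
  1001001
^ 1011001
---------
  0010000

Answer: 0010000 (16)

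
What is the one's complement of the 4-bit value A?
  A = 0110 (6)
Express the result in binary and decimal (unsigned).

Flip each bit (0->1, 1->0):
  0110
  1001

Answer: 1001 (9)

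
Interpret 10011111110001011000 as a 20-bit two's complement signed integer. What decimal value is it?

MSB is 1, so the value is negative. Find the magnitude:
1. Invert bits:  01100000001110100111
2. Add 1:        01100000001110101000  = 394152
3. Apply sign:   -394152

Answer: -394152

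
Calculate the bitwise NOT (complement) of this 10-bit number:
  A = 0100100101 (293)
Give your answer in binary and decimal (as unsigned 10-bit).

Flip each bit (0->1, 1->0):
  0100100101
  1011011010

Answer: 1011011010 (730)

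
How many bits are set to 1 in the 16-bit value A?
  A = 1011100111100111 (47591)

1011100111100111
1-bits at positions (from bit 0 = LSB): 0, 1, 2, 5, 6, 7, 8, 11, 12, 13, 15
Count = 11

Answer: 11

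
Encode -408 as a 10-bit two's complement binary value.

1. Binary of +408:  0110011000
2. Invert bits:     1001100111
3. Add 1:           1001101000

Answer: 1001101000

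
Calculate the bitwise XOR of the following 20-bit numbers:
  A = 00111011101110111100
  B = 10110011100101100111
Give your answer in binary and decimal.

Apply ^ to each column (1 where bits differ):
  00111011101110111100
^ 10110011100101100111
----------------------
  10001000001011011011

Answer: 10001000001011011011 (557787)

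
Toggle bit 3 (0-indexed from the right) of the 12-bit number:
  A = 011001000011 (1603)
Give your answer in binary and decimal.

Mask = 1 << 3 = 000000001000
Bit 3 of A is 0; XOR with the mask flips it to 1.
  011001000011
^ 000000001000
--------------
  011001001011

Answer: 011001001011 (1611)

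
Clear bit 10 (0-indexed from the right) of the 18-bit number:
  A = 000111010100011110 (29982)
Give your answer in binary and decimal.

Mask = ~(1 << 10) = 111111101111111111
Bit 10 of A is 1, so AND-ing with the mask clears it to 0.
  000111010100011110
& 111111101111111111
--------------------
  000111000100011110

Answer: 000111000100011110 (28958)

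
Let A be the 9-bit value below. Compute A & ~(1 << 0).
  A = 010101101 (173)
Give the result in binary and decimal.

Mask = ~(1 << 0) = 111111110
Bit 0 of A is 1, so AND-ing with the mask clears it to 0.
  010101101
& 111111110
-----------
  010101100

Answer: 010101100 (172)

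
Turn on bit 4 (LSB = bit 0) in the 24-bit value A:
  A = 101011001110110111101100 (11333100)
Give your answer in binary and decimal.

Mask = 1 << 4 = 000000000000000000010000
Bit 4 of A is 0, so OR-ing with the mask flips it to 1.
  101011001110110111101100
| 000000000000000000010000
--------------------------
  101011001110110111111100

Answer: 101011001110110111111100 (11333116)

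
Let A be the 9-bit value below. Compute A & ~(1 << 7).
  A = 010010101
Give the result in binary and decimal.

Mask = ~(1 << 7) = 101111111
Bit 7 of A is 1, so AND-ing with the mask clears it to 0.
  010010101
& 101111111
-----------
  000010101

Answer: 000010101 (21)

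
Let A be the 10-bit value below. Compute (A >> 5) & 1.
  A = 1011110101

Bit 5 is the 6th from the right.
  1011110101
      ^
That bit is 1.

Answer: 1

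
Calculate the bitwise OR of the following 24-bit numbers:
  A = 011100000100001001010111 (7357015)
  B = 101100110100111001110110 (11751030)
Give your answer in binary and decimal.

Apply | to each column (1 where either bit is 1):
  011100000100001001010111
| 101100110100111001110110
--------------------------
  111100110100111001110111

Answer: 111100110100111001110111 (15945335)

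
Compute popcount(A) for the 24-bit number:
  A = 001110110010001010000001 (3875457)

001110110010001010000001
1-bits at positions (from bit 0 = LSB): 0, 7, 9, 13, 16, 17, 19, 20, 21
Count = 9

Answer: 9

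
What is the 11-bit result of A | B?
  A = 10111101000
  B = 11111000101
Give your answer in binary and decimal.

Apply | to each column (1 where either bit is 1):
  10111101000
| 11111000101
-------------
  11111101101

Answer: 11111101101 (2029)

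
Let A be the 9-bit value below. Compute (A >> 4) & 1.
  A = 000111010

Bit 4 is the 5th from the right.
  000111010
      ^
That bit is 1.

Answer: 1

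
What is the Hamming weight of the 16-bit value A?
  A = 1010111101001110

1010111101001110
1-bits at positions (from bit 0 = LSB): 1, 2, 3, 6, 8, 9, 10, 11, 13, 15
Count = 10

Answer: 10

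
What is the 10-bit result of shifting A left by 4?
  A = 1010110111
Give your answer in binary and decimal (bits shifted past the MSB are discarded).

Shift left by 4: drop the top 4 bit(s), append 4 zero(s) on the right.
  1010110111  ->  discard [1010], keep [110111], append 0000
= 1101110000

Answer: 1101110000 (880)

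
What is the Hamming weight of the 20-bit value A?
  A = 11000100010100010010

11000100010100010010
1-bits at positions (from bit 0 = LSB): 1, 4, 8, 10, 14, 18, 19
Count = 7

Answer: 7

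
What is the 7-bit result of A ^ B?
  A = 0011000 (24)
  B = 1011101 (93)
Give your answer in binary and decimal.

Apply ^ to each column (1 where bits differ):
  0011000
^ 1011101
---------
  1000101

Answer: 1000101 (69)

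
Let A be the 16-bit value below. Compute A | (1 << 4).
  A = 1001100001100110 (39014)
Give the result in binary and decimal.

Mask = 1 << 4 = 0000000000010000
Bit 4 of A is 0, so OR-ing with the mask flips it to 1.
  1001100001100110
| 0000000000010000
------------------
  1001100001110110

Answer: 1001100001110110 (39030)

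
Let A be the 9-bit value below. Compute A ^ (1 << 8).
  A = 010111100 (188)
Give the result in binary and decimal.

Mask = 1 << 8 = 100000000
Bit 8 of A is 0; XOR with the mask flips it to 1.
  010111100
^ 100000000
-----------
  110111100

Answer: 110111100 (444)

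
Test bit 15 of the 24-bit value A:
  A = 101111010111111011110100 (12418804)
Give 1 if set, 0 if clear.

Bit 15 is the 16th from the right.
  101111010111111011110100
          ^
That bit is 0.

Answer: 0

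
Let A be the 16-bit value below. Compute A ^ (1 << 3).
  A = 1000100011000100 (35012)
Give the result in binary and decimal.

Mask = 1 << 3 = 0000000000001000
Bit 3 of A is 0; XOR with the mask flips it to 1.
  1000100011000100
^ 0000000000001000
------------------
  1000100011001100

Answer: 1000100011001100 (35020)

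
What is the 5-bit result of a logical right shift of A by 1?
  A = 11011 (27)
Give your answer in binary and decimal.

Logical shift right by 1: drop the bottom 1 bit(s), prepend 1 zero(s) on the left.
  11011  ->  keep [1101], discard [1], prepend 0
= 01101

Answer: 01101 (13)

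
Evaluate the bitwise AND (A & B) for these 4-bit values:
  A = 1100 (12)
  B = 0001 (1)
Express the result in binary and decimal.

Apply & to each column (1 only where both bits are 1):
  1100
& 0001
------
  0000

Answer: 0000 (0)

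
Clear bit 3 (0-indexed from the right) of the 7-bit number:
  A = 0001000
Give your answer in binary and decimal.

Mask = ~(1 << 3) = 1110111
Bit 3 of A is 1, so AND-ing with the mask clears it to 0.
  0001000
& 1110111
---------
  0000000

Answer: 0000000 (0)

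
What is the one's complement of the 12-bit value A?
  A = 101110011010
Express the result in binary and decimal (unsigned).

Flip each bit (0->1, 1->0):
  101110011010
  010001100101

Answer: 010001100101 (1125)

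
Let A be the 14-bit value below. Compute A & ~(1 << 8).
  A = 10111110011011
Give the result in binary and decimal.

Mask = ~(1 << 8) = 11111011111111
Bit 8 of A is 1, so AND-ing with the mask clears it to 0.
  10111110011011
& 11111011111111
----------------
  10111010011011

Answer: 10111010011011 (11931)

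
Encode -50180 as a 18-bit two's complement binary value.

1. Binary of +50180:  001100010000000100
2. Invert bits:     110011101111111011
3. Add 1:           110011101111111100

Answer: 110011101111111100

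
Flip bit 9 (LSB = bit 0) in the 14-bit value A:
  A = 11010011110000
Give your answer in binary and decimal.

Mask = 1 << 9 = 00001000000000
Bit 9 of A is 0; XOR with the mask flips it to 1.
  11010011110000
^ 00001000000000
----------------
  11011011110000

Answer: 11011011110000 (14064)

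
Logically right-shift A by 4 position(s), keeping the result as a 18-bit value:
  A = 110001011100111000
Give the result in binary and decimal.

Logical shift right by 4: drop the bottom 4 bit(s), prepend 4 zero(s) on the left.
  110001011100111000  ->  keep [11000101110011], discard [1000], prepend 0000
= 000011000101110011

Answer: 000011000101110011 (12659)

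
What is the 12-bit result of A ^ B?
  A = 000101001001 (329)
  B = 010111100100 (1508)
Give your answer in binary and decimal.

Apply ^ to each column (1 where bits differ):
  000101001001
^ 010111100100
--------------
  010010101101

Answer: 010010101101 (1197)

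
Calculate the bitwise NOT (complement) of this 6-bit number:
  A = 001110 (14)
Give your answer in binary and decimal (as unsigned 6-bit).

Flip each bit (0->1, 1->0):
  001110
  110001

Answer: 110001 (49)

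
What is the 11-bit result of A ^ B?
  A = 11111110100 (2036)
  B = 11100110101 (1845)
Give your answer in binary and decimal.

Apply ^ to each column (1 where bits differ):
  11111110100
^ 11100110101
-------------
  00011000001

Answer: 00011000001 (193)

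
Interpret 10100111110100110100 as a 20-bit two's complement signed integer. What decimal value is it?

MSB is 1, so the value is negative. Find the magnitude:
1. Invert bits:  01011000001011001011
2. Add 1:        01011000001011001100  = 361164
3. Apply sign:   -361164

Answer: -361164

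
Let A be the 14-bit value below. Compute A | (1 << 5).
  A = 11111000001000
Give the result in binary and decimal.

Mask = 1 << 5 = 00000000100000
Bit 5 of A is 0, so OR-ing with the mask flips it to 1.
  11111000001000
| 00000000100000
----------------
  11111000101000

Answer: 11111000101000 (15912)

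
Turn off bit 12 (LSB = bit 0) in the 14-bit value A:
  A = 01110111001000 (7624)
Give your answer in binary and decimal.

Mask = ~(1 << 12) = 10111111111111
Bit 12 of A is 1, so AND-ing with the mask clears it to 0.
  01110111001000
& 10111111111111
----------------
  00110111001000

Answer: 00110111001000 (3528)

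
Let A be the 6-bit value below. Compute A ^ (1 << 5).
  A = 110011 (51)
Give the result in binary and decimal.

Mask = 1 << 5 = 100000
Bit 5 of A is 1; XOR with the mask flips it to 0.
  110011
^ 100000
--------
  010011

Answer: 010011 (19)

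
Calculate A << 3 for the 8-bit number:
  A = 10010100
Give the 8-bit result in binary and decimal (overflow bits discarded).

Shift left by 3: drop the top 3 bit(s), append 3 zero(s) on the right.
  10010100  ->  discard [100], keep [10100], append 000
= 10100000

Answer: 10100000 (160)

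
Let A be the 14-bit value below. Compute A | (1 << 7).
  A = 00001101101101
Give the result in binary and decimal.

Mask = 1 << 7 = 00000010000000
Bit 7 of A is 0, so OR-ing with the mask flips it to 1.
  00001101101101
| 00000010000000
----------------
  00001111101101

Answer: 00001111101101 (1005)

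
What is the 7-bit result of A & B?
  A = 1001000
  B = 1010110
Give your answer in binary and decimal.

Apply & to each column (1 only where both bits are 1):
  1001000
& 1010110
---------
  1000000

Answer: 1000000 (64)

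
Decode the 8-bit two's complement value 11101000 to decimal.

MSB is 1, so the value is negative. Find the magnitude:
1. Invert bits:  00010111
2. Add 1:        00011000  = 24
3. Apply sign:   -24

Answer: -24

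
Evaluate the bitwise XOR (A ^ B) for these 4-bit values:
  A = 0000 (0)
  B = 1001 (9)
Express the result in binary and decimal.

Apply ^ to each column (1 where bits differ):
  0000
^ 1001
------
  1001

Answer: 1001 (9)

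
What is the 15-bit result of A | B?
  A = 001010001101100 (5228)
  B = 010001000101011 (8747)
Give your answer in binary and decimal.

Apply | to each column (1 where either bit is 1):
  001010001101100
| 010001000101011
-----------------
  011011001101111

Answer: 011011001101111 (13935)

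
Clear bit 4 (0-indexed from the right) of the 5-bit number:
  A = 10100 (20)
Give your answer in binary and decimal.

Mask = ~(1 << 4) = 01111
Bit 4 of A is 1, so AND-ing with the mask clears it to 0.
  10100
& 01111
-------
  00100

Answer: 00100 (4)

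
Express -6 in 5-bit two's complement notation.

1. Binary of +6:  00110
2. Invert bits:     11001
3. Add 1:           11010

Answer: 11010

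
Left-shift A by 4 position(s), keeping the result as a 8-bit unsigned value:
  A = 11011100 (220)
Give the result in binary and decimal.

Shift left by 4: drop the top 4 bit(s), append 4 zero(s) on the right.
  11011100  ->  discard [1101], keep [1100], append 0000
= 11000000

Answer: 11000000 (192)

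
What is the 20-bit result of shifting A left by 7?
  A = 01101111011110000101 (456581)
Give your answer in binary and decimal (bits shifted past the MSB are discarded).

Shift left by 7: drop the top 7 bit(s), append 7 zero(s) on the right.
  01101111011110000101  ->  discard [0110111], keep [1011110000101], append 0000000
= 10111100001010000000

Answer: 10111100001010000000 (770688)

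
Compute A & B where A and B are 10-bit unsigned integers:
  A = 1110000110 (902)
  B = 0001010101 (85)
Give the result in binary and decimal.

Apply & to each column (1 only where both bits are 1):
  1110000110
& 0001010101
------------
  0000000100

Answer: 0000000100 (4)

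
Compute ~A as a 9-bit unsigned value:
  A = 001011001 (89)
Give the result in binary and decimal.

Flip each bit (0->1, 1->0):
  001011001
  110100110

Answer: 110100110 (422)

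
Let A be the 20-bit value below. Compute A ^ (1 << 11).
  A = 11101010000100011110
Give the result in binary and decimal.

Mask = 1 << 11 = 00000000100000000000
Bit 11 of A is 0; XOR with the mask flips it to 1.
  11101010000100011110
^ 00000000100000000000
----------------------
  11101010100100011110

Answer: 11101010100100011110 (960798)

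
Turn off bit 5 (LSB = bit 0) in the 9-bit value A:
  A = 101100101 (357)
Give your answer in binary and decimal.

Mask = ~(1 << 5) = 111011111
Bit 5 of A is 1, so AND-ing with the mask clears it to 0.
  101100101
& 111011111
-----------
  101000101

Answer: 101000101 (325)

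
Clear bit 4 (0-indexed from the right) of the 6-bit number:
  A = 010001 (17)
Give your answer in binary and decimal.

Mask = ~(1 << 4) = 101111
Bit 4 of A is 1, so AND-ing with the mask clears it to 0.
  010001
& 101111
--------
  000001

Answer: 000001 (1)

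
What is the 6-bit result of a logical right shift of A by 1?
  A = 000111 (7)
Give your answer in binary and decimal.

Logical shift right by 1: drop the bottom 1 bit(s), prepend 1 zero(s) on the left.
  000111  ->  keep [00011], discard [1], prepend 0
= 000011

Answer: 000011 (3)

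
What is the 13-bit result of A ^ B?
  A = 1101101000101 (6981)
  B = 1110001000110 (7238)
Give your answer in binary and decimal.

Apply ^ to each column (1 where bits differ):
  1101101000101
^ 1110001000110
---------------
  0011100000011

Answer: 0011100000011 (1795)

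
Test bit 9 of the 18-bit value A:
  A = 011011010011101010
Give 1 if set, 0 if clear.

Bit 9 is the 10th from the right.
  011011010011101010
          ^
That bit is 0.

Answer: 0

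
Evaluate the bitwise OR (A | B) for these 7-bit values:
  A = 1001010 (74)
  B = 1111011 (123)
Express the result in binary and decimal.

Apply | to each column (1 where either bit is 1):
  1001010
| 1111011
---------
  1111011

Answer: 1111011 (123)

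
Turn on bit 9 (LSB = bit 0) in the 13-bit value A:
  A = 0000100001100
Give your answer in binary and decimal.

Mask = 1 << 9 = 0001000000000
Bit 9 of A is 0, so OR-ing with the mask flips it to 1.
  0000100001100
| 0001000000000
---------------
  0001100001100

Answer: 0001100001100 (780)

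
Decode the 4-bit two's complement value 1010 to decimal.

MSB is 1, so the value is negative. Find the magnitude:
1. Invert bits:  0101
2. Add 1:        0110  = 6
3. Apply sign:   -6

Answer: -6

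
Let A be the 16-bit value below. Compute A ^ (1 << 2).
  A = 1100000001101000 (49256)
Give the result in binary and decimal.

Mask = 1 << 2 = 0000000000000100
Bit 2 of A is 0; XOR with the mask flips it to 1.
  1100000001101000
^ 0000000000000100
------------------
  1100000001101100

Answer: 1100000001101100 (49260)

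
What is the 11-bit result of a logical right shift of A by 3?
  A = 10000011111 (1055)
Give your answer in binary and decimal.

Logical shift right by 3: drop the bottom 3 bit(s), prepend 3 zero(s) on the left.
  10000011111  ->  keep [10000011], discard [111], prepend 000
= 00010000011

Answer: 00010000011 (131)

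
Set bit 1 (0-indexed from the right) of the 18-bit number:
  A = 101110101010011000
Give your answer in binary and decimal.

Mask = 1 << 1 = 000000000000000010
Bit 1 of A is 0, so OR-ing with the mask flips it to 1.
  101110101010011000
| 000000000000000010
--------------------
  101110101010011010

Answer: 101110101010011010 (191130)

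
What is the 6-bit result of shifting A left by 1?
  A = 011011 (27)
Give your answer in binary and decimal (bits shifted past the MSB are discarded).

Shift left by 1: drop the top 1 bit(s), append 1 zero(s) on the right.
  011011  ->  discard [0], keep [11011], append 0
= 110110

Answer: 110110 (54)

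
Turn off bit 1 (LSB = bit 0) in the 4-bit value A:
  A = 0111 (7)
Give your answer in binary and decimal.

Mask = ~(1 << 1) = 1101
Bit 1 of A is 1, so AND-ing with the mask clears it to 0.
  0111
& 1101
------
  0101

Answer: 0101 (5)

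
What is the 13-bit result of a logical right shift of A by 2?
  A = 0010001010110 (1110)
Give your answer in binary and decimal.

Logical shift right by 2: drop the bottom 2 bit(s), prepend 2 zero(s) on the left.
  0010001010110  ->  keep [00100010101], discard [10], prepend 00
= 0000100010101

Answer: 0000100010101 (277)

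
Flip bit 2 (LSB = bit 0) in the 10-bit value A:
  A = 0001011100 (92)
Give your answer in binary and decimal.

Mask = 1 << 2 = 0000000100
Bit 2 of A is 1; XOR with the mask flips it to 0.
  0001011100
^ 0000000100
------------
  0001011000

Answer: 0001011000 (88)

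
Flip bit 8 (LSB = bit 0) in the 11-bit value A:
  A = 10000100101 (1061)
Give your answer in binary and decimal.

Mask = 1 << 8 = 00100000000
Bit 8 of A is 0; XOR with the mask flips it to 1.
  10000100101
^ 00100000000
-------------
  10100100101

Answer: 10100100101 (1317)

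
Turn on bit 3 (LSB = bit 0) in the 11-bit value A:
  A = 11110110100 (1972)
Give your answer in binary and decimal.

Mask = 1 << 3 = 00000001000
Bit 3 of A is 0, so OR-ing with the mask flips it to 1.
  11110110100
| 00000001000
-------------
  11110111100

Answer: 11110111100 (1980)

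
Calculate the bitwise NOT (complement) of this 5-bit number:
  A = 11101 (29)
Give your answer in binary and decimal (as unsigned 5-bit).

Flip each bit (0->1, 1->0):
  11101
  00010

Answer: 00010 (2)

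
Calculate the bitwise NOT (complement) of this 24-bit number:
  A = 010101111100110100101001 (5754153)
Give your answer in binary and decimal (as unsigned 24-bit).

Flip each bit (0->1, 1->0):
  010101111100110100101001
  101010000011001011010110

Answer: 101010000011001011010110 (11023062)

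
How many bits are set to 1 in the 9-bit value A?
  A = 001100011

001100011
1-bits at positions (from bit 0 = LSB): 0, 1, 5, 6
Count = 4

Answer: 4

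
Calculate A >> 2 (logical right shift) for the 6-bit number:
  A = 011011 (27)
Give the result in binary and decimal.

Logical shift right by 2: drop the bottom 2 bit(s), prepend 2 zero(s) on the left.
  011011  ->  keep [0110], discard [11], prepend 00
= 000110

Answer: 000110 (6)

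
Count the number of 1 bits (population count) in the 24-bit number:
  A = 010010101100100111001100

010010101100100111001100
1-bits at positions (from bit 0 = LSB): 2, 3, 6, 7, 8, 11, 14, 15, 17, 19, 22
Count = 11

Answer: 11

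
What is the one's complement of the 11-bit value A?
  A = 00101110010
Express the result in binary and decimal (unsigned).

Flip each bit (0->1, 1->0):
  00101110010
  11010001101

Answer: 11010001101 (1677)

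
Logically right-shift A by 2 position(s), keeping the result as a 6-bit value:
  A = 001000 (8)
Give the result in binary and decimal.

Logical shift right by 2: drop the bottom 2 bit(s), prepend 2 zero(s) on the left.
  001000  ->  keep [0010], discard [00], prepend 00
= 000010

Answer: 000010 (2)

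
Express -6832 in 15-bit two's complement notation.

1. Binary of +6832:  001101010110000
2. Invert bits:     110010101001111
3. Add 1:           110010101010000

Answer: 110010101010000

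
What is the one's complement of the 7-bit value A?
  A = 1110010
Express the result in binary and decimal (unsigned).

Flip each bit (0->1, 1->0):
  1110010
  0001101

Answer: 0001101 (13)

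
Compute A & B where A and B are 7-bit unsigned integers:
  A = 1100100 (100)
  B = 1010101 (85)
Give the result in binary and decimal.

Apply & to each column (1 only where both bits are 1):
  1100100
& 1010101
---------
  1000100

Answer: 1000100 (68)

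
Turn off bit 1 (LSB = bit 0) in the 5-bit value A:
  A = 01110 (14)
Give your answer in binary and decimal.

Mask = ~(1 << 1) = 11101
Bit 1 of A is 1, so AND-ing with the mask clears it to 0.
  01110
& 11101
-------
  01100

Answer: 01100 (12)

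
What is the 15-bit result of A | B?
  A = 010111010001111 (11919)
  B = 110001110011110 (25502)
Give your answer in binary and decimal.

Apply | to each column (1 where either bit is 1):
  010111010001111
| 110001110011110
-----------------
  110111110011111

Answer: 110111110011111 (28575)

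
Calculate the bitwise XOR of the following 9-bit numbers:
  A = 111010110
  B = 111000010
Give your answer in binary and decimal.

Apply ^ to each column (1 where bits differ):
  111010110
^ 111000010
-----------
  000010100

Answer: 000010100 (20)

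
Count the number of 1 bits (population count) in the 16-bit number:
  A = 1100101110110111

1100101110110111
1-bits at positions (from bit 0 = LSB): 0, 1, 2, 4, 5, 7, 8, 9, 11, 14, 15
Count = 11

Answer: 11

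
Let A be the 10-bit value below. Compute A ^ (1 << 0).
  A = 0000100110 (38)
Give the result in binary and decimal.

Mask = 1 << 0 = 0000000001
Bit 0 of A is 0; XOR with the mask flips it to 1.
  0000100110
^ 0000000001
------------
  0000100111

Answer: 0000100111 (39)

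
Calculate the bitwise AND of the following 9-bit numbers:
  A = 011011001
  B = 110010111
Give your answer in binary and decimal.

Apply & to each column (1 only where both bits are 1):
  011011001
& 110010111
-----------
  010010001

Answer: 010010001 (145)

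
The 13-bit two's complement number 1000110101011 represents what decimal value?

MSB is 1, so the value is negative. Find the magnitude:
1. Invert bits:  0111001010100
2. Add 1:        0111001010101  = 3669
3. Apply sign:   -3669

Answer: -3669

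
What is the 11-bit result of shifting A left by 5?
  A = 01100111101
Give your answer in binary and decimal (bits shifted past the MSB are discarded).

Shift left by 5: drop the top 5 bit(s), append 5 zero(s) on the right.
  01100111101  ->  discard [01100], keep [111101], append 00000
= 11110100000

Answer: 11110100000 (1952)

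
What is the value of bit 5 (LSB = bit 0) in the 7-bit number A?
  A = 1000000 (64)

Bit 5 is the 6th from the right.
  1000000
   ^
That bit is 0.

Answer: 0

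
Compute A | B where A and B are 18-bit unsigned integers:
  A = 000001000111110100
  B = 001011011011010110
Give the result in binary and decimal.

Apply | to each column (1 where either bit is 1):
  000001000111110100
| 001011011011010110
--------------------
  001011011111110110

Answer: 001011011111110110 (47094)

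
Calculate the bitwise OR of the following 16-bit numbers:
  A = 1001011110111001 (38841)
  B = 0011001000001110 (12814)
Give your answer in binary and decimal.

Apply | to each column (1 where either bit is 1):
  1001011110111001
| 0011001000001110
------------------
  1011011110111111

Answer: 1011011110111111 (47039)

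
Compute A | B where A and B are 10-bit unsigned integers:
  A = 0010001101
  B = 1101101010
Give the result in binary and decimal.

Apply | to each column (1 where either bit is 1):
  0010001101
| 1101101010
------------
  1111101111

Answer: 1111101111 (1007)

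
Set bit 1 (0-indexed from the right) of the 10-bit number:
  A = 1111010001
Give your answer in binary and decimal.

Mask = 1 << 1 = 0000000010
Bit 1 of A is 0, so OR-ing with the mask flips it to 1.
  1111010001
| 0000000010
------------
  1111010011

Answer: 1111010011 (979)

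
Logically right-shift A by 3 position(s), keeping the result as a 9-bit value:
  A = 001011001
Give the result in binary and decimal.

Logical shift right by 3: drop the bottom 3 bit(s), prepend 3 zero(s) on the left.
  001011001  ->  keep [001011], discard [001], prepend 000
= 000001011

Answer: 000001011 (11)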